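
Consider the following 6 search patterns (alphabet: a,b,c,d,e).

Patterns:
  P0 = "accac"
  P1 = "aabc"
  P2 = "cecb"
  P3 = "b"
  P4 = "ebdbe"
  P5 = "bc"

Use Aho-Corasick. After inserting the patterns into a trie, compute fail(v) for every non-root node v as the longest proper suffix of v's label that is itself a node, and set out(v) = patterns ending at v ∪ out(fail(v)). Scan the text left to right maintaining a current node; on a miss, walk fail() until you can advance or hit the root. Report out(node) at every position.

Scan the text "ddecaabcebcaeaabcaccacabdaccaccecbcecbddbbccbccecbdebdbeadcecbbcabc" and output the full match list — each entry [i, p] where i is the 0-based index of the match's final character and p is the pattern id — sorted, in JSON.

Build automaton:
Trie (insert patterns):
  0='ε' goto a→1 b→13 c→9 e→14
  1='a' goto a→6 c→2
  2='ac' goto c→3
  3='acc' goto a→4
  4='acca' goto c→5
  5='accac' goto ·  [P0 ends]
  6='aa' goto b→7
  7='aab' goto c→8
  8='aabc' goto ·  [P1 ends]
  9='c' goto e→10
  10='ce' goto c→11
  11='cec' goto b→12
  12='cecb' goto ·  [P2 ends]
  13='b' goto c→19  [P3 ends]
  14='e' goto b→15
  15='eb' goto d→16
  16='ebd' goto b→17
  17='ebdb' goto e→18
  18='ebdbe' goto ·  [P4 ends]
  19='bc' goto ·  [P5 ends]

Failure links (BFS by depth):
  fail(1) 'a': from fail(0)=0 chase 'a': 0 ⇒ 0;  out=∅∪out(0)=∅
  fail(9) 'c': from fail(0)=0 chase 'c': 0 ⇒ 0;  out=∅∪out(0)=∅
  fail(13) 'b': from fail(0)=0 chase 'b': 0 ⇒ 0;  out={3}∪out(0)={3}
  fail(14) 'e': from fail(0)=0 chase 'e': 0 ⇒ 0;  out=∅∪out(0)=∅
  fail(2) 'ac': from fail(1)=0 chase 'c': 0 ⇒ 9;  out=∅∪out(9)=∅
  fail(6) 'aa': from fail(1)=0 chase 'a': 0 ⇒ 1;  out=∅∪out(1)=∅
  fail(10) 'ce': from fail(9)=0 chase 'e': 0 ⇒ 14;  out=∅∪out(14)=∅
  fail(15) 'eb': from fail(14)=0 chase 'b': 0 ⇒ 13;  out=∅∪out(13)={3}
  fail(19) 'bc': from fail(13)=0 chase 'c': 0 ⇒ 9;  out={5}∪out(9)={5}
  fail(3) 'acc': from fail(2)=9 chase 'c': 9→0 ⇒ 9;  out=∅∪out(9)=∅
  fail(7) 'aab': from fail(6)=1 chase 'b': 1→0 ⇒ 13;  out=∅∪out(13)={3}
  fail(11) 'cec': from fail(10)=14 chase 'c': 14→0 ⇒ 9;  out=∅∪out(9)=∅
  fail(16) 'ebd': from fail(15)=13 chase 'd': 13→0 ⇒ 0;  out=∅∪out(0)=∅
  fail(4) 'acca': from fail(3)=9 chase 'a': 9→0 ⇒ 1;  out=∅∪out(1)=∅
  fail(8) 'aabc': from fail(7)=13 chase 'c': 13 ⇒ 19;  out={1}∪out(19)={1,5}
  fail(12) 'cecb': from fail(11)=9 chase 'b': 9→0 ⇒ 13;  out={2}∪out(13)={2,3}
  fail(17) 'ebdb': from fail(16)=0 chase 'b': 0 ⇒ 13;  out=∅∪out(13)={3}
  fail(5) 'accac': from fail(4)=1 chase 'c': 1 ⇒ 2;  out={0}∪out(2)={0}
  fail(18) 'ebdbe': from fail(17)=13 chase 'e': 13→0 ⇒ 14;  out={4}∪out(14)={4}

Text stream:
i=0 'd': node 0→0
i=1 'd': node 0→0
i=2 'e': node 0→14
i=3 'c': node 14→9 (fail-walked)
i=4 'a': node 9→1 (fail-walked)
i=5 'a': node 1→6
i=6 'b': node 6→7  emit P3@[6:6]
i=7 'c': node 7→8  emit P1@[4:7],P5@[6:7]
i=8 'e': node 8→10 (fail-walked)
i=9 'b': node 10→15 (fail-walked)  emit P3@[9:9]
i=10 'c': node 15→19 (fail-walked)  emit P5@[9:10]
i=11 'a': node 19→1 (fail-walked)
i=12 'e': node 1→14 (fail-walked)
i=13 'a': node 14→1 (fail-walked)
i=14 'a': node 1→6
i=15 'b': node 6→7  emit P3@[15:15]
i=16 'c': node 7→8  emit P1@[13:16],P5@[15:16]
i=17 'a': node 8→1 (fail-walked)
i=18 'c': node 1→2
i=19 'c': node 2→3
i=20 'a': node 3→4
i=21 'c': node 4→5  emit P0@[17:21]
i=22 'a': node 5→1 (fail-walked)
i=23 'b': node 1→13 (fail-walked)  emit P3@[23:23]
i=24 'd': node 13→0 (fail-walked)
i=25 'a': node 0→1
i=26 'c': node 1→2
i=27 'c': node 2→3
i=28 'a': node 3→4
i=29 'c': node 4→5  emit P0@[25:29]
i=30 'c': node 5→3 (fail-walked)
i=31 'e': node 3→10 (fail-walked)
i=32 'c': node 10→11
i=33 'b': node 11→12  emit P2@[30:33],P3@[33:33]
i=34 'c': node 12→19 (fail-walked)  emit P5@[33:34]
i=35 'e': node 19→10 (fail-walked)
i=36 'c': node 10→11
i=37 'b': node 11→12  emit P2@[34:37],P3@[37:37]
i=38 'd': node 12→0 (fail-walked)
i=39 'd': node 0→0
i=40 'b': node 0→13  emit P3@[40:40]
i=41 'b': node 13→13 (fail-walked)  emit P3@[41:41]
i=42 'c': node 13→19  emit P5@[41:42]
i=43 'c': node 19→9 (fail-walked)
i=44 'b': node 9→13 (fail-walked)  emit P3@[44:44]
i=45 'c': node 13→19  emit P5@[44:45]
i=46 'c': node 19→9 (fail-walked)
i=47 'e': node 9→10
i=48 'c': node 10→11
i=49 'b': node 11→12  emit P2@[46:49],P3@[49:49]
i=50 'd': node 12→0 (fail-walked)
i=51 'e': node 0→14
i=52 'b': node 14→15  emit P3@[52:52]
i=53 'd': node 15→16
i=54 'b': node 16→17  emit P3@[54:54]
i=55 'e': node 17→18  emit P4@[51:55]
i=56 'a': node 18→1 (fail-walked)
i=57 'd': node 1→0 (fail-walked)
i=58 'c': node 0→9
i=59 'e': node 9→10
i=60 'c': node 10→11
i=61 'b': node 11→12  emit P2@[58:61],P3@[61:61]
i=62 'b': node 12→13 (fail-walked)  emit P3@[62:62]
i=63 'c': node 13→19  emit P5@[62:63]
i=64 'a': node 19→1 (fail-walked)
i=65 'b': node 1→13 (fail-walked)  emit P3@[65:65]
i=66 'c': node 13→19  emit P5@[65:66]

Result: [[6,3],[7,1],[7,5],[9,3],[10,5],[15,3],[16,1],[16,5],[21,0],[23,3],[29,0],[33,2],[33,3],[34,5],[37,2],[37,3],[40,3],[41,3],[42,5],[44,3],[45,5],[49,2],[49,3],[52,3],[54,3],[55,4],[61,2],[61,3],[62,3],[63,5],[65,3],[66,5]]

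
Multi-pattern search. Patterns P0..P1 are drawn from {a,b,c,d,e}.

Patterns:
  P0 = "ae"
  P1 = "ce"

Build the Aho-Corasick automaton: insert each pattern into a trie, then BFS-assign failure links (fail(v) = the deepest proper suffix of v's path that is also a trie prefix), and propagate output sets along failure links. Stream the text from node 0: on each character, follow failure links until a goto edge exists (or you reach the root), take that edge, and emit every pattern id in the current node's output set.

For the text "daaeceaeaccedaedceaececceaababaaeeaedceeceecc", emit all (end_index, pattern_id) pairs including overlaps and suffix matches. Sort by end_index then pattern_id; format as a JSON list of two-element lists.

Construct AC machine:
Trie (insert patterns):
  n0 'ε': a→1 c→3
  n1 'a': e→2
  n2 'ae': ·  ←P0
  n3 'c': e→4
  n4 'ce': ·  ←P1

BFS fail/out derivation:
  fail(1) 'a': from fail(0)=0 chase 'a': 0 ⇒ 0;  out=∅∪out(0)=∅
  fail(3) 'c': from fail(0)=0 chase 'c': 0 ⇒ 0;  out=∅∪out(0)=∅
  fail(2) 'ae': from fail(1)=0 chase 'e': 0 ⇒ 0;  out={0}∪out(0)={0}
  fail(4) 'ce': from fail(3)=0 chase 'e': 0 ⇒ 0;  out={1}∪out(0)={1}

Text stream:
pos 0 'd': at 0
pos 1 'a': at 1
pos 2 'a': at 1 (fail-walked)
pos 3 'e': at 2  emit P0@[2:3]
pos 4 'c': at 3 (fail-walked)
pos 5 'e': at 4  emit P1@[4:5]
pos 6 'a': at 1 (fail-walked)
pos 7 'e': at 2  emit P0@[6:7]
pos 8 'a': at 1 (fail-walked)
pos 9 'c': at 3 (fail-walked)
pos 10 'c': at 3 (fail-walked)
pos 11 'e': at 4  emit P1@[10:11]
pos 12 'd': at 0 (fail-walked)
pos 13 'a': at 1
pos 14 'e': at 2  emit P0@[13:14]
pos 15 'd': at 0 (fail-walked)
pos 16 'c': at 3
pos 17 'e': at 4  emit P1@[16:17]
pos 18 'a': at 1 (fail-walked)
pos 19 'e': at 2  emit P0@[18:19]
pos 20 'c': at 3 (fail-walked)
pos 21 'e': at 4  emit P1@[20:21]
pos 22 'c': at 3 (fail-walked)
pos 23 'c': at 3 (fail-walked)
pos 24 'e': at 4  emit P1@[23:24]
pos 25 'a': at 1 (fail-walked)
pos 26 'a': at 1 (fail-walked)
pos 27 'b': at 0 (fail-walked)
pos 28 'a': at 1
pos 29 'b': at 0 (fail-walked)
pos 30 'a': at 1
pos 31 'a': at 1 (fail-walked)
pos 32 'e': at 2  emit P0@[31:32]
pos 33 'e': at 0 (fail-walked)
pos 34 'a': at 1
pos 35 'e': at 2  emit P0@[34:35]
pos 36 'd': at 0 (fail-walked)
pos 37 'c': at 3
pos 38 'e': at 4  emit P1@[37:38]
pos 39 'e': at 0 (fail-walked)
pos 40 'c': at 3
pos 41 'e': at 4  emit P1@[40:41]
pos 42 'e': at 0 (fail-walked)
pos 43 'c': at 3
pos 44 'c': at 3 (fail-walked)

Matches: [[3,0],[5,1],[7,0],[11,1],[14,0],[17,1],[19,0],[21,1],[24,1],[32,0],[35,0],[38,1],[41,1]]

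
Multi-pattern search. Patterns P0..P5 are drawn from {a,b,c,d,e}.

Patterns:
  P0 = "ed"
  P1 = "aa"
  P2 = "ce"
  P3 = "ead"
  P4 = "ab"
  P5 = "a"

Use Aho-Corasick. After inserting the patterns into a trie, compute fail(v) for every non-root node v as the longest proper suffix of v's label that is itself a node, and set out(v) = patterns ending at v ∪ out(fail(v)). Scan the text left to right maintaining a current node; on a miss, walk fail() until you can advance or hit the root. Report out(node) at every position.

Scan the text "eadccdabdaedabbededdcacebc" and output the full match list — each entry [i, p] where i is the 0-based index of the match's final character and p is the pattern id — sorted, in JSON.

Build:
Trie (insert patterns):
  n0 'ε': a→3 c→5 e→1
  n1 'e': a→7 d→2
  n2 'ed': ·  [P0 ends]
  n3 'a': a→4 b→9  [P5 ends]
  n4 'aa': ·  [P1 ends]
  n5 'c': e→6
  n6 'ce': ·  [P2 ends]
  n7 'ea': d→8
  n8 'ead': ·  [P3 ends]
  n9 'ab': ·  [P4 ends]

BFS fail/out derivation:
  fail(1) 'e': from fail(0)=0 chase 'e': 0 ⇒ 0;  out=∅∪out(0)=∅
  fail(3) 'a': from fail(0)=0 chase 'a': 0 ⇒ 0;  out={5}∪out(0)={5}
  fail(5) 'c': from fail(0)=0 chase 'c': 0 ⇒ 0;  out=∅∪out(0)=∅
  fail(2) 'ed': from fail(1)=0 chase 'd': 0 ⇒ 0;  out={0}∪out(0)={0}
  fail(4) 'aa': from fail(3)=0 chase 'a': 0 ⇒ 3;  out={1}∪out(3)={1,5}
  fail(6) 'ce': from fail(5)=0 chase 'e': 0 ⇒ 1;  out={2}∪out(1)={2}
  fail(7) 'ea': from fail(1)=0 chase 'a': 0 ⇒ 3;  out=∅∪out(3)={5}
  fail(9) 'ab': from fail(3)=0 chase 'b': 0 ⇒ 0;  out={4}∪out(0)={4}
  fail(8) 'ead': from fail(7)=3 chase 'd': 3→0 ⇒ 0;  out={3}∪out(0)={3}

Run:
i=0 'e': node 0→1
i=1 'a': node 1→7  ** P5@[1:1]
i=2 'd': node 7→8  ** P3@[0:2]
i=3 'c': node 8→5 (via fail)
i=4 'c': node 5→5 (via fail)
i=5 'd': node 5→0 (via fail)
i=6 'a': node 0→3  ** P5@[6:6]
i=7 'b': node 3→9  ** P4@[6:7]
i=8 'd': node 9→0 (via fail)
i=9 'a': node 0→3  ** P5@[9:9]
i=10 'e': node 3→1 (via fail)
i=11 'd': node 1→2  ** P0@[10:11]
i=12 'a': node 2→3 (via fail)  ** P5@[12:12]
i=13 'b': node 3→9  ** P4@[12:13]
i=14 'b': node 9→0 (via fail)
i=15 'e': node 0→1
i=16 'd': node 1→2  ** P0@[15:16]
i=17 'e': node 2→1 (via fail)
i=18 'd': node 1→2  ** P0@[17:18]
i=19 'd': node 2→0 (via fail)
i=20 'c': node 0→5
i=21 'a': node 5→3 (via fail)  ** P5@[21:21]
i=22 'c': node 3→5 (via fail)
i=23 'e': node 5→6  ** P2@[22:23]
i=24 'b': node 6→0 (via fail)
i=25 'c': node 0→5

Matches: [[1,5],[2,3],[6,5],[7,4],[9,5],[11,0],[12,5],[13,4],[16,0],[18,0],[21,5],[23,2]]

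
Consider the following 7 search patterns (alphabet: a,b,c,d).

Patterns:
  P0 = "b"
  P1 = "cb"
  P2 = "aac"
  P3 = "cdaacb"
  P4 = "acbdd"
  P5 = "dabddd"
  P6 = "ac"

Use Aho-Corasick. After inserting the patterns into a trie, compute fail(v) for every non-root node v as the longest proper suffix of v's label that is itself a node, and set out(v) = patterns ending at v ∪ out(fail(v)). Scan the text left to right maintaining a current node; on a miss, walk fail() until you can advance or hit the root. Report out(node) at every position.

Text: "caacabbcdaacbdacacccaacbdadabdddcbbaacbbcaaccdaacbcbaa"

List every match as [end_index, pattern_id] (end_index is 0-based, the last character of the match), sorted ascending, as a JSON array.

Build automaton:
Trie (insert patterns):
  0='ε' goto a→4 b→1 c→2 d→16
  1='b' goto ·  [P0 ends]
  2='c' goto b→3 d→7
  3='cb' goto ·  [P1 ends]
  4='a' goto a→5 c→12
  5='aa' goto c→6
  6='aac' goto ·  [P2 ends]
  7='cd' goto a→8
  8='cda' goto a→9
  9='cdaa' goto c→10
  10='cdaac' goto b→11
  11='cdaacb' goto ·  [P3 ends]
  12='ac' goto b→13  [P6 ends]
  13='acb' goto d→14
  14='acbd' goto d→15
  15='acbdd' goto ·  [P4 ends]
  16='d' goto a→17
  17='da' goto b→18
  18='dab' goto d→19
  19='dabd' goto d→20
  20='dabdd' goto d→21
  21='dabddd' goto ·  [P5 ends]

BFS fail/out derivation:
  fail(1) 'b': from fail(0)=0 chase 'b': 0 ⇒ 0;  out={0}∪out(0)={0}
  fail(2) 'c': from fail(0)=0 chase 'c': 0 ⇒ 0;  out=∅∪out(0)=∅
  fail(4) 'a': from fail(0)=0 chase 'a': 0 ⇒ 0;  out=∅∪out(0)=∅
  fail(16) 'd': from fail(0)=0 chase 'd': 0 ⇒ 0;  out=∅∪out(0)=∅
  fail(3) 'cb': from fail(2)=0 chase 'b': 0 ⇒ 1;  out={1}∪out(1)={0,1}
  fail(5) 'aa': from fail(4)=0 chase 'a': 0 ⇒ 4;  out=∅∪out(4)=∅
  fail(7) 'cd': from fail(2)=0 chase 'd': 0 ⇒ 16;  out=∅∪out(16)=∅
  fail(12) 'ac': from fail(4)=0 chase 'c': 0 ⇒ 2;  out={6}∪out(2)={6}
  fail(17) 'da': from fail(16)=0 chase 'a': 0 ⇒ 4;  out=∅∪out(4)=∅
  fail(6) 'aac': from fail(5)=4 chase 'c': 4 ⇒ 12;  out={2}∪out(12)={2,6}
  fail(8) 'cda': from fail(7)=16 chase 'a': 16 ⇒ 17;  out=∅∪out(17)=∅
  fail(13) 'acb': from fail(12)=2 chase 'b': 2 ⇒ 3;  out=∅∪out(3)={0,1}
  fail(18) 'dab': from fail(17)=4 chase 'b': 4→0 ⇒ 1;  out=∅∪out(1)={0}
  fail(9) 'cdaa': from fail(8)=17 chase 'a': 17→4 ⇒ 5;  out=∅∪out(5)=∅
  fail(14) 'acbd': from fail(13)=3 chase 'd': 3→1→0 ⇒ 16;  out=∅∪out(16)=∅
  fail(19) 'dabd': from fail(18)=1 chase 'd': 1→0 ⇒ 16;  out=∅∪out(16)=∅
  fail(10) 'cdaac': from fail(9)=5 chase 'c': 5 ⇒ 6;  out=∅∪out(6)={2,6}
  fail(15) 'acbdd': from fail(14)=16 chase 'd': 16→0 ⇒ 16;  out={4}∪out(16)={4}
  fail(20) 'dabdd': from fail(19)=16 chase 'd': 16→0 ⇒ 16;  out=∅∪out(16)=∅
  fail(11) 'cdaacb': from fail(10)=6 chase 'b': 6→12 ⇒ 13;  out={3}∪out(13)={0,1,3}
  fail(21) 'dabddd': from fail(20)=16 chase 'd': 16→0 ⇒ 16;  out={5}∪out(16)={5}

Run:
i=0 'c': node 0→2
i=1 'a': node 2→4 (fail-walked)
i=2 'a': node 4→5
i=3 'c': node 5→6  → match P2@[1:3],P6@[2:3]
i=4 'a': node 6→4 (fail-walked)
i=5 'b': node 4→1 (fail-walked)  → match P0@[5:5]
i=6 'b': node 1→1 (fail-walked)  → match P0@[6:6]
i=7 'c': node 1→2 (fail-walked)
i=8 'd': node 2→7
i=9 'a': node 7→8
i=10 'a': node 8→9
i=11 'c': node 9→10  → match P2@[9:11],P6@[10:11]
i=12 'b': node 10→11  → match P0@[12:12],P1@[11:12],P3@[7:12]
i=13 'd': node 11→14 (fail-walked)
i=14 'a': node 14→17 (fail-walked)
i=15 'c': node 17→12 (fail-walked)  → match P6@[14:15]
i=16 'a': node 12→4 (fail-walked)
i=17 'c': node 4→12  → match P6@[16:17]
i=18 'c': node 12→2 (fail-walked)
i=19 'c': node 2→2 (fail-walked)
i=20 'a': node 2→4 (fail-walked)
i=21 'a': node 4→5
i=22 'c': node 5→6  → match P2@[20:22],P6@[21:22]
i=23 'b': node 6→13 (fail-walked)  → match P0@[23:23],P1@[22:23]
i=24 'd': node 13→14
i=25 'a': node 14→17 (fail-walked)
i=26 'd': node 17→16 (fail-walked)
i=27 'a': node 16→17
i=28 'b': node 17→18  → match P0@[28:28]
i=29 'd': node 18→19
i=30 'd': node 19→20
i=31 'd': node 20→21  → match P5@[26:31]
i=32 'c': node 21→2 (fail-walked)
i=33 'b': node 2→3  → match P0@[33:33],P1@[32:33]
i=34 'b': node 3→1 (fail-walked)  → match P0@[34:34]
i=35 'a': node 1→4 (fail-walked)
i=36 'a': node 4→5
i=37 'c': node 5→6  → match P2@[35:37],P6@[36:37]
i=38 'b': node 6→13 (fail-walked)  → match P0@[38:38],P1@[37:38]
i=39 'b': node 13→1 (fail-walked)  → match P0@[39:39]
i=40 'c': node 1→2 (fail-walked)
i=41 'a': node 2→4 (fail-walked)
i=42 'a': node 4→5
i=43 'c': node 5→6  → match P2@[41:43],P6@[42:43]
i=44 'c': node 6→2 (fail-walked)
i=45 'd': node 2→7
i=46 'a': node 7→8
i=47 'a': node 8→9
i=48 'c': node 9→10  → match P2@[46:48],P6@[47:48]
i=49 'b': node 10→11  → match P0@[49:49],P1@[48:49],P3@[44:49]
i=50 'c': node 11→2 (fail-walked)
i=51 'b': node 2→3  → match P0@[51:51],P1@[50:51]
i=52 'a': node 3→4 (fail-walked)
i=53 'a': node 4→5

Matches: [[3,2],[3,6],[5,0],[6,0],[11,2],[11,6],[12,0],[12,1],[12,3],[15,6],[17,6],[22,2],[22,6],[23,0],[23,1],[28,0],[31,5],[33,0],[33,1],[34,0],[37,2],[37,6],[38,0],[38,1],[39,0],[43,2],[43,6],[48,2],[48,6],[49,0],[49,1],[49,3],[51,0],[51,1]]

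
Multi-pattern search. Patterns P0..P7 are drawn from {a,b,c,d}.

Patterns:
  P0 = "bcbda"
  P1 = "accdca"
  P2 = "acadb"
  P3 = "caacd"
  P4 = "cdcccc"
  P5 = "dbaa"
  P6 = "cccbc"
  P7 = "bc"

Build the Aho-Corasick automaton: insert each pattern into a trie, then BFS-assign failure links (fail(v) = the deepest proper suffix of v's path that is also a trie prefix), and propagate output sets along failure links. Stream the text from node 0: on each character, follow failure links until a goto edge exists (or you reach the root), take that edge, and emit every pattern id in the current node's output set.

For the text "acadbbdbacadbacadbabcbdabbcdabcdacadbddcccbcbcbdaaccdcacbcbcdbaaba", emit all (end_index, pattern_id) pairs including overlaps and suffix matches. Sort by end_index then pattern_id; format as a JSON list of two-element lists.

Build:
Trie nodes:
  0='ε' goto a→6 b→1 c→15 d→25
  1='b' goto c→2
  2='bc' goto b→3  [P7 ends]
  3='bcb' goto d→4
  4='bcbd' goto a→5
  5='bcbda' goto ·  [P0 ends]
  6='a' goto c→7
  7='ac' goto a→12 c→8
  8='acc' goto d→9
  9='accd' goto c→10
  10='accdc' goto a→11
  11='accdca' goto ·  [P1 ends]
  12='aca' goto d→13
  13='acad' goto b→14
  14='acadb' goto ·  [P2 ends]
  15='c' goto a→16 c→29 d→20
  16='ca' goto a→17
  17='caa' goto c→18
  18='caac' goto d→19
  19='caacd' goto ·  [P3 ends]
  20='cd' goto c→21
  21='cdc' goto c→22
  22='cdcc' goto c→23
  23='cdccc' goto c→24
  24='cdcccc' goto ·  [P4 ends]
  25='d' goto b→26
  26='db' goto a→27
  27='dba' goto a→28
  28='dbaa' goto ·  [P5 ends]
  29='cc' goto c→30
  30='ccc' goto b→31
  31='cccb' goto c→32
  32='cccbc' goto ·  [P6 ends]

Failure links (BFS by depth):
  fail(1) 'b': from fail(0)=0 chase 'b': 0 ⇒ 0;  out=∅∪out(0)=∅
  fail(6) 'a': from fail(0)=0 chase 'a': 0 ⇒ 0;  out=∅∪out(0)=∅
  fail(15) 'c': from fail(0)=0 chase 'c': 0 ⇒ 0;  out=∅∪out(0)=∅
  fail(25) 'd': from fail(0)=0 chase 'd': 0 ⇒ 0;  out=∅∪out(0)=∅
  fail(2) 'bc': from fail(1)=0 chase 'c': 0 ⇒ 15;  out={7}∪out(15)={7}
  fail(7) 'ac': from fail(6)=0 chase 'c': 0 ⇒ 15;  out=∅∪out(15)=∅
  fail(16) 'ca': from fail(15)=0 chase 'a': 0 ⇒ 6;  out=∅∪out(6)=∅
  fail(20) 'cd': from fail(15)=0 chase 'd': 0 ⇒ 25;  out=∅∪out(25)=∅
  fail(26) 'db': from fail(25)=0 chase 'b': 0 ⇒ 1;  out=∅∪out(1)=∅
  fail(29) 'cc': from fail(15)=0 chase 'c': 0 ⇒ 15;  out=∅∪out(15)=∅
  fail(3) 'bcb': from fail(2)=15 chase 'b': 15→0 ⇒ 1;  out=∅∪out(1)=∅
  fail(8) 'acc': from fail(7)=15 chase 'c': 15 ⇒ 29;  out=∅∪out(29)=∅
  fail(12) 'aca': from fail(7)=15 chase 'a': 15 ⇒ 16;  out=∅∪out(16)=∅
  fail(17) 'caa': from fail(16)=6 chase 'a': 6→0 ⇒ 6;  out=∅∪out(6)=∅
  fail(21) 'cdc': from fail(20)=25 chase 'c': 25→0 ⇒ 15;  out=∅∪out(15)=∅
  fail(27) 'dba': from fail(26)=1 chase 'a': 1→0 ⇒ 6;  out=∅∪out(6)=∅
  fail(30) 'ccc': from fail(29)=15 chase 'c': 15 ⇒ 29;  out=∅∪out(29)=∅
  fail(4) 'bcbd': from fail(3)=1 chase 'd': 1→0 ⇒ 25;  out=∅∪out(25)=∅
  fail(9) 'accd': from fail(8)=29 chase 'd': 29→15 ⇒ 20;  out=∅∪out(20)=∅
  fail(13) 'acad': from fail(12)=16 chase 'd': 16→6→0 ⇒ 25;  out=∅∪out(25)=∅
  fail(18) 'caac': from fail(17)=6 chase 'c': 6 ⇒ 7;  out=∅∪out(7)=∅
  fail(22) 'cdcc': from fail(21)=15 chase 'c': 15 ⇒ 29;  out=∅∪out(29)=∅
  fail(28) 'dbaa': from fail(27)=6 chase 'a': 6→0 ⇒ 6;  out={5}∪out(6)={5}
  fail(31) 'cccb': from fail(30)=29 chase 'b': 29→15→0 ⇒ 1;  out=∅∪out(1)=∅
  fail(5) 'bcbda': from fail(4)=25 chase 'a': 25→0 ⇒ 6;  out={0}∪out(6)={0}
  fail(10) 'accdc': from fail(9)=20 chase 'c': 20 ⇒ 21;  out=∅∪out(21)=∅
  fail(14) 'acadb': from fail(13)=25 chase 'b': 25 ⇒ 26;  out={2}∪out(26)={2}
  fail(19) 'caacd': from fail(18)=7 chase 'd': 7→15 ⇒ 20;  out={3}∪out(20)={3}
  fail(23) 'cdccc': from fail(22)=29 chase 'c': 29 ⇒ 30;  out=∅∪out(30)=∅
  fail(32) 'cccbc': from fail(31)=1 chase 'c': 1 ⇒ 2;  out={6}∪out(2)={6,7}
  fail(11) 'accdca': from fail(10)=21 chase 'a': 21→15 ⇒ 16;  out={1}∪out(16)={1}
  fail(24) 'cdcccc': from fail(23)=30 chase 'c': 30→29 ⇒ 30;  out={4}∪out(30)={4}

Text stream:
i=0 'a': node 0→6
i=1 'c': node 6→7
i=2 'a': node 7→12
i=3 'd': node 12→13
i=4 'b': node 13→14  emit P2@[0:4]
i=5 'b': node 14→1 (fail-walked)
i=6 'd': node 1→25 (fail-walked)
i=7 'b': node 25→26
i=8 'a': node 26→27
i=9 'c': node 27→7 (fail-walked)
i=10 'a': node 7→12
i=11 'd': node 12→13
i=12 'b': node 13→14  emit P2@[8:12]
i=13 'a': node 14→27 (fail-walked)
i=14 'c': node 27→7 (fail-walked)
i=15 'a': node 7→12
i=16 'd': node 12→13
i=17 'b': node 13→14  emit P2@[13:17]
i=18 'a': node 14→27 (fail-walked)
i=19 'b': node 27→1 (fail-walked)
i=20 'c': node 1→2  emit P7@[19:20]
i=21 'b': node 2→3
i=22 'd': node 3→4
i=23 'a': node 4→5  emit P0@[19:23]
i=24 'b': node 5→1 (fail-walked)
i=25 'b': node 1→1 (fail-walked)
i=26 'c': node 1→2  emit P7@[25:26]
i=27 'd': node 2→20 (fail-walked)
i=28 'a': node 20→6 (fail-walked)
i=29 'b': node 6→1 (fail-walked)
i=30 'c': node 1→2  emit P7@[29:30]
i=31 'd': node 2→20 (fail-walked)
i=32 'a': node 20→6 (fail-walked)
i=33 'c': node 6→7
i=34 'a': node 7→12
i=35 'd': node 12→13
i=36 'b': node 13→14  emit P2@[32:36]
i=37 'd': node 14→25 (fail-walked)
i=38 'd': node 25→25 (fail-walked)
i=39 'c': node 25→15 (fail-walked)
i=40 'c': node 15→29
i=41 'c': node 29→30
i=42 'b': node 30→31
i=43 'c': node 31→32  emit P6@[39:43],P7@[42:43]
i=44 'b': node 32→3 (fail-walked)
i=45 'c': node 3→2 (fail-walked)  emit P7@[44:45]
i=46 'b': node 2→3
i=47 'd': node 3→4
i=48 'a': node 4→5  emit P0@[44:48]
i=49 'a': node 5→6 (fail-walked)
i=50 'c': node 6→7
i=51 'c': node 7→8
i=52 'd': node 8→9
i=53 'c': node 9→10
i=54 'a': node 10→11  emit P1@[49:54]
i=55 'c': node 11→7 (fail-walked)
i=56 'b': node 7→1 (fail-walked)
i=57 'c': node 1→2  emit P7@[56:57]
i=58 'b': node 2→3
i=59 'c': node 3→2 (fail-walked)  emit P7@[58:59]
i=60 'd': node 2→20 (fail-walked)
i=61 'b': node 20→26 (fail-walked)
i=62 'a': node 26→27
i=63 'a': node 27→28  emit P5@[60:63]
i=64 'b': node 28→1 (fail-walked)
i=65 'a': node 1→6 (fail-walked)

Matches: [[4,2],[12,2],[17,2],[20,7],[23,0],[26,7],[30,7],[36,2],[43,6],[43,7],[45,7],[48,0],[54,1],[57,7],[59,7],[63,5]]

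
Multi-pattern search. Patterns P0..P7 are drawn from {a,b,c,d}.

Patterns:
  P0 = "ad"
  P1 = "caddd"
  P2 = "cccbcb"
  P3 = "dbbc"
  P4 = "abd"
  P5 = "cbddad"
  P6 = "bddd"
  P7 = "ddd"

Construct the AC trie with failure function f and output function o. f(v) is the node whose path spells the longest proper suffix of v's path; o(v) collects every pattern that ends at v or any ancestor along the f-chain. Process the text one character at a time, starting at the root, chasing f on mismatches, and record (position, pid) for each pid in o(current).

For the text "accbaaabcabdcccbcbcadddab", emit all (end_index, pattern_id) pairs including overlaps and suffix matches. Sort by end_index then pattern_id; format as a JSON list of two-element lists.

Build:
Trie (insert patterns):
  0='ε' goto a→1 b→24 c→3 d→13
  1='a' goto b→17 d→2
  2='ad' goto ·  [P0 ends]
  3='c' goto a→4 b→19 c→8
  4='ca' goto d→5
  5='cad' goto d→6
  6='cadd' goto d→7
  7='caddd' goto ·  [P1 ends]
  8='cc' goto c→9
  9='ccc' goto b→10
  10='cccb' goto c→11
  11='cccbc' goto b→12
  12='cccbcb' goto ·  [P2 ends]
  13='d' goto b→14 d→28
  14='db' goto b→15
  15='dbb' goto c→16
  16='dbbc' goto ·  [P3 ends]
  17='ab' goto d→18
  18='abd' goto ·  [P4 ends]
  19='cb' goto d→20
  20='cbd' goto d→21
  21='cbdd' goto a→22
  22='cbdda' goto d→23
  23='cbddad' goto ·  [P5 ends]
  24='b' goto d→25
  25='bd' goto d→26
  26='bdd' goto d→27
  27='bddd' goto ·  [P6 ends]
  28='dd' goto d→29
  29='ddd' goto ·  [P7 ends]

BFS fail/out derivation:
  n1('a'): parent n0 fail=0; on 'a' 0 → fail=0;  out ∅∪∅=∅
  n3('c'): parent n0 fail=0; on 'c' 0 → fail=0;  out ∅∪∅=∅
  n13('d'): parent n0 fail=0; on 'd' 0 → fail=0;  out ∅∪∅=∅
  n24('b'): parent n0 fail=0; on 'b' 0 → fail=0;  out ∅∪∅=∅
  n2('ad'): parent n1 fail=0; on 'd' 0 → fail=13;  out {0}∪∅={0}
  n4('ca'): parent n3 fail=0; on 'a' 0 → fail=1;  out ∅∪∅=∅
  n8('cc'): parent n3 fail=0; on 'c' 0 → fail=3;  out ∅∪∅=∅
  n14('db'): parent n13 fail=0; on 'b' 0 → fail=24;  out ∅∪∅=∅
  n17('ab'): parent n1 fail=0; on 'b' 0 → fail=24;  out ∅∪∅=∅
  n19('cb'): parent n3 fail=0; on 'b' 0 → fail=24;  out ∅∪∅=∅
  n25('bd'): parent n24 fail=0; on 'd' 0 → fail=13;  out ∅∪∅=∅
  n28('dd'): parent n13 fail=0; on 'd' 0 → fail=13;  out ∅∪∅=∅
  n5('cad'): parent n4 fail=1; on 'd' 1 → fail=2;  out ∅∪{0}={0}
  n9('ccc'): parent n8 fail=3; on 'c' 3 → fail=8;  out ∅∪∅=∅
  n15('dbb'): parent n14 fail=24; on 'b' 24→0 → fail=24;  out ∅∪∅=∅
  n18('abd'): parent n17 fail=24; on 'd' 24 → fail=25;  out {4}∪∅={4}
  n20('cbd'): parent n19 fail=24; on 'd' 24 → fail=25;  out ∅∪∅=∅
  n26('bdd'): parent n25 fail=13; on 'd' 13 → fail=28;  out ∅∪∅=∅
  n29('ddd'): parent n28 fail=13; on 'd' 13 → fail=28;  out {7}∪∅={7}
  n6('cadd'): parent n5 fail=2; on 'd' 2→13 → fail=28;  out ∅∪∅=∅
  n10('cccb'): parent n9 fail=8; on 'b' 8→3 → fail=19;  out ∅∪∅=∅
  n16('dbbc'): parent n15 fail=24; on 'c' 24→0 → fail=3;  out {3}∪∅={3}
  n21('cbdd'): parent n20 fail=25; on 'd' 25 → fail=26;  out ∅∪∅=∅
  n27('bddd'): parent n26 fail=28; on 'd' 28 → fail=29;  out {6}∪{7}={6,7}
  n7('caddd'): parent n6 fail=28; on 'd' 28 → fail=29;  out {1}∪{7}={1,7}
  n11('cccbc'): parent n10 fail=19; on 'c' 19→24→0 → fail=3;  out ∅∪∅=∅
  n22('cbdda'): parent n21 fail=26; on 'a' 26→28→13→0 → fail=1;  out ∅∪∅=∅
  n12('cccbcb'): parent n11 fail=3; on 'b' 3 → fail=19;  out {2}∪∅={2}
  n23('cbddad'): parent n22 fail=1; on 'd' 1 → fail=2;  out {5}∪{0}={0,5}

Run:
pos 0 'a': at 1
pos 1 'c': at 3 (via fail)
pos 2 'c': at 8
pos 3 'b': at 19 (via fail)
pos 4 'a': at 1 (via fail)
pos 5 'a': at 1 (via fail)
pos 6 'a': at 1 (via fail)
pos 7 'b': at 17
pos 8 'c': at 3 (via fail)
pos 9 'a': at 4
pos 10 'b': at 17 (via fail)
pos 11 'd': at 18  ** P4@[9:11]
pos 12 'c': at 3 (via fail)
pos 13 'c': at 8
pos 14 'c': at 9
pos 15 'b': at 10
pos 16 'c': at 11
pos 17 'b': at 12  ** P2@[12:17]
pos 18 'c': at 3 (via fail)
pos 19 'a': at 4
pos 20 'd': at 5  ** P0@[19:20]
pos 21 'd': at 6
pos 22 'd': at 7  ** P1@[18:22],P7@[20:22]
pos 23 'a': at 1 (via fail)
pos 24 'b': at 17

Matches: [[11,4],[17,2],[20,0],[22,1],[22,7]]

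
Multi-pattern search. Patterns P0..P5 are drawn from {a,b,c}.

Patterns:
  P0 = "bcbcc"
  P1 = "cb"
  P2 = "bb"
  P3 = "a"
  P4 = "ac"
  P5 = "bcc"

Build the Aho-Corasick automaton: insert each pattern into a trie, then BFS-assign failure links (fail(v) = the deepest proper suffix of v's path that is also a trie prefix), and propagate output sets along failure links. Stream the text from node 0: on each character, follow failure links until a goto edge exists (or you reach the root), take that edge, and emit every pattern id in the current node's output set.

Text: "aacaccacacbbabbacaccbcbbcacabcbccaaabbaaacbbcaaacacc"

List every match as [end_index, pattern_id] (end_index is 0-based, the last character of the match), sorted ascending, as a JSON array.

Construct AC machine:
Trie (insert patterns):
  n0 'ε': a→9 b→1 c→6
  n1 'b': b→8 c→2
  n2 'bc': b→3 c→11
  n3 'bcb': c→4
  n4 'bcbc': c→5
  n5 'bcbcc': ·  [P0 ends]
  n6 'c': b→7
  n7 'cb': ·  [P1 ends]
  n8 'bb': ·  [P2 ends]
  n9 'a': c→10  [P3 ends]
  n10 'ac': ·  [P4 ends]
  n11 'bcc': ·  [P5 ends]

Failure links (BFS by depth):
  n1('b'): parent n0 fail=0; on 'b' 0 → fail=0;  out ∅∪∅=∅
  n6('c'): parent n0 fail=0; on 'c' 0 → fail=0;  out ∅∪∅=∅
  n9('a'): parent n0 fail=0; on 'a' 0 → fail=0;  out {3}∪∅={3}
  n2('bc'): parent n1 fail=0; on 'c' 0 → fail=6;  out ∅∪∅=∅
  n7('cb'): parent n6 fail=0; on 'b' 0 → fail=1;  out {1}∪∅={1}
  n8('bb'): parent n1 fail=0; on 'b' 0 → fail=1;  out {2}∪∅={2}
  n10('ac'): parent n9 fail=0; on 'c' 0 → fail=6;  out {4}∪∅={4}
  n3('bcb'): parent n2 fail=6; on 'b' 6 → fail=7;  out ∅∪{1}={1}
  n11('bcc'): parent n2 fail=6; on 'c' 6→0 → fail=6;  out {5}∪∅={5}
  n4('bcbc'): parent n3 fail=7; on 'c' 7→1 → fail=2;  out ∅∪∅=∅
  n5('bcbcc'): parent n4 fail=2; on 'c' 2 → fail=11;  out {0}∪{5}={0,5}

Text stream:
i=0 'a': node 0→9  ** P3@[0:0]
i=1 'a': node 9→9 (via fail)  ** P3@[1:1]
i=2 'c': node 9→10  ** P4@[1:2]
i=3 'a': node 10→9 (via fail)  ** P3@[3:3]
i=4 'c': node 9→10  ** P4@[3:4]
i=5 'c': node 10→6 (via fail)
i=6 'a': node 6→9 (via fail)  ** P3@[6:6]
i=7 'c': node 9→10  ** P4@[6:7]
i=8 'a': node 10→9 (via fail)  ** P3@[8:8]
i=9 'c': node 9→10  ** P4@[8:9]
i=10 'b': node 10→7 (via fail)  ** P1@[9:10]
i=11 'b': node 7→8 (via fail)  ** P2@[10:11]
i=12 'a': node 8→9 (via fail)  ** P3@[12:12]
i=13 'b': node 9→1 (via fail)
i=14 'b': node 1→8  ** P2@[13:14]
i=15 'a': node 8→9 (via fail)  ** P3@[15:15]
i=16 'c': node 9→10  ** P4@[15:16]
i=17 'a': node 10→9 (via fail)  ** P3@[17:17]
i=18 'c': node 9→10  ** P4@[17:18]
i=19 'c': node 10→6 (via fail)
i=20 'b': node 6→7  ** P1@[19:20]
i=21 'c': node 7→2 (via fail)
i=22 'b': node 2→3  ** P1@[21:22]
i=23 'b': node 3→8 (via fail)  ** P2@[22:23]
i=24 'c': node 8→2 (via fail)
i=25 'a': node 2→9 (via fail)  ** P3@[25:25]
i=26 'c': node 9→10  ** P4@[25:26]
i=27 'a': node 10→9 (via fail)  ** P3@[27:27]
i=28 'b': node 9→1 (via fail)
i=29 'c': node 1→2
i=30 'b': node 2→3  ** P1@[29:30]
i=31 'c': node 3→4
i=32 'c': node 4→5  ** P0@[28:32],P5@[30:32]
i=33 'a': node 5→9 (via fail)  ** P3@[33:33]
i=34 'a': node 9→9 (via fail)  ** P3@[34:34]
i=35 'a': node 9→9 (via fail)  ** P3@[35:35]
i=36 'b': node 9→1 (via fail)
i=37 'b': node 1→8  ** P2@[36:37]
i=38 'a': node 8→9 (via fail)  ** P3@[38:38]
i=39 'a': node 9→9 (via fail)  ** P3@[39:39]
i=40 'a': node 9→9 (via fail)  ** P3@[40:40]
i=41 'c': node 9→10  ** P4@[40:41]
i=42 'b': node 10→7 (via fail)  ** P1@[41:42]
i=43 'b': node 7→8 (via fail)  ** P2@[42:43]
i=44 'c': node 8→2 (via fail)
i=45 'a': node 2→9 (via fail)  ** P3@[45:45]
i=46 'a': node 9→9 (via fail)  ** P3@[46:46]
i=47 'a': node 9→9 (via fail)  ** P3@[47:47]
i=48 'c': node 9→10  ** P4@[47:48]
i=49 'a': node 10→9 (via fail)  ** P3@[49:49]
i=50 'c': node 9→10  ** P4@[49:50]
i=51 'c': node 10→6 (via fail)

Matches: [[0,3],[1,3],[2,4],[3,3],[4,4],[6,3],[7,4],[8,3],[9,4],[10,1],[11,2],[12,3],[14,2],[15,3],[16,4],[17,3],[18,4],[20,1],[22,1],[23,2],[25,3],[26,4],[27,3],[30,1],[32,0],[32,5],[33,3],[34,3],[35,3],[37,2],[38,3],[39,3],[40,3],[41,4],[42,1],[43,2],[45,3],[46,3],[47,3],[48,4],[49,3],[50,4]]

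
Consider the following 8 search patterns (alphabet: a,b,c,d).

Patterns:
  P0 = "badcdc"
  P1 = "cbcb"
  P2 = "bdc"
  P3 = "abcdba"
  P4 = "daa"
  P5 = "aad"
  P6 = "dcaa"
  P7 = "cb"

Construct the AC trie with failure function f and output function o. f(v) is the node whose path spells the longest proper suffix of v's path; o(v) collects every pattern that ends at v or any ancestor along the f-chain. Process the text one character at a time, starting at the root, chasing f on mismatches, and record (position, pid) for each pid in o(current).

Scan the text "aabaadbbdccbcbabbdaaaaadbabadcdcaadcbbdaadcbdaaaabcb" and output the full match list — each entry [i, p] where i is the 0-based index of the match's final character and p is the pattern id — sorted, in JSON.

Build automaton:
Trie nodes:
  0='ε' goto a→13 b→1 c→7 d→19
  1='b' goto a→2 d→11
  2='ba' goto d→3
  3='bad' goto c→4
  4='badc' goto d→5
  5='badcd' goto c→6
  6='badcdc' goto ·  ←P0
  7='c' goto b→8
  8='cb' goto c→9  ←P7
  9='cbc' goto b→10
  10='cbcb' goto ·  ←P1
  11='bd' goto c→12
  12='bdc' goto ·  ←P2
  13='a' goto a→22 b→14
  14='ab' goto c→15
  15='abc' goto d→16
  16='abcd' goto b→17
  17='abcdb' goto a→18
  18='abcdba' goto ·  ←P3
  19='d' goto a→20 c→24
  20='da' goto a→21
  21='daa' goto ·  ←P4
  22='aa' goto d→23
  23='aad' goto ·  ←P5
  24='dc' goto a→25
  25='dca' goto a→26
  26='dcaa' goto ·  ←P6

Failure links (BFS by depth):
  n1('b'): parent n0 fail=0; on 'b' 0 → fail=0;  out ∅∪∅=∅
  n7('c'): parent n0 fail=0; on 'c' 0 → fail=0;  out ∅∪∅=∅
  n13('a'): parent n0 fail=0; on 'a' 0 → fail=0;  out ∅∪∅=∅
  n19('d'): parent n0 fail=0; on 'd' 0 → fail=0;  out ∅∪∅=∅
  n2('ba'): parent n1 fail=0; on 'a' 0 → fail=13;  out ∅∪∅=∅
  n8('cb'): parent n7 fail=0; on 'b' 0 → fail=1;  out {7}∪∅={7}
  n11('bd'): parent n1 fail=0; on 'd' 0 → fail=19;  out ∅∪∅=∅
  n14('ab'): parent n13 fail=0; on 'b' 0 → fail=1;  out ∅∪∅=∅
  n20('da'): parent n19 fail=0; on 'a' 0 → fail=13;  out ∅∪∅=∅
  n22('aa'): parent n13 fail=0; on 'a' 0 → fail=13;  out ∅∪∅=∅
  n24('dc'): parent n19 fail=0; on 'c' 0 → fail=7;  out ∅∪∅=∅
  n3('bad'): parent n2 fail=13; on 'd' 13→0 → fail=19;  out ∅∪∅=∅
  n9('cbc'): parent n8 fail=1; on 'c' 1→0 → fail=7;  out ∅∪∅=∅
  n12('bdc'): parent n11 fail=19; on 'c' 19 → fail=24;  out {2}∪∅={2}
  n15('abc'): parent n14 fail=1; on 'c' 1→0 → fail=7;  out ∅∪∅=∅
  n21('daa'): parent n20 fail=13; on 'a' 13 → fail=22;  out {4}∪∅={4}
  n23('aad'): parent n22 fail=13; on 'd' 13→0 → fail=19;  out {5}∪∅={5}
  n25('dca'): parent n24 fail=7; on 'a' 7→0 → fail=13;  out ∅∪∅=∅
  n4('badc'): parent n3 fail=19; on 'c' 19 → fail=24;  out ∅∪∅=∅
  n10('cbcb'): parent n9 fail=7; on 'b' 7 → fail=8;  out {1}∪{7}={1,7}
  n16('abcd'): parent n15 fail=7; on 'd' 7→0 → fail=19;  out ∅∪∅=∅
  n26('dcaa'): parent n25 fail=13; on 'a' 13 → fail=22;  out {6}∪∅={6}
  n5('badcd'): parent n4 fail=24; on 'd' 24→7→0 → fail=19;  out ∅∪∅=∅
  n17('abcdb'): parent n16 fail=19; on 'b' 19→0 → fail=1;  out ∅∪∅=∅
  n6('badcdc'): parent n5 fail=19; on 'c' 19 → fail=24;  out {0}∪∅={0}
  n18('abcdba'): parent n17 fail=1; on 'a' 1 → fail=2;  out {3}∪∅={3}

Text stream:
i=0 'a': node 0→13
i=1 'a': node 13→22
i=2 'b': node 22→14 ·f
i=3 'a': node 14→2 ·f
i=4 'a': node 2→22 ·f
i=5 'd': node 22→23  ** P5@[3:5]
i=6 'b': node 23→1 ·f
i=7 'b': node 1→1 ·f
i=8 'd': node 1→11
i=9 'c': node 11→12  ** P2@[7:9]
i=10 'c': node 12→7 ·f
i=11 'b': node 7→8  ** P7@[10:11]
i=12 'c': node 8→9
i=13 'b': node 9→10  ** P1@[10:13],P7@[12:13]
i=14 'a': node 10→2 ·f
i=15 'b': node 2→14 ·f
i=16 'b': node 14→1 ·f
i=17 'd': node 1→11
i=18 'a': node 11→20 ·f
i=19 'a': node 20→21  ** P4@[17:19]
i=20 'a': node 21→22 ·f
i=21 'a': node 22→22 ·f
i=22 'a': node 22→22 ·f
i=23 'd': node 22→23  ** P5@[21:23]
i=24 'b': node 23→1 ·f
i=25 'a': node 1→2
i=26 'b': node 2→14 ·f
i=27 'a': node 14→2 ·f
i=28 'd': node 2→3
i=29 'c': node 3→4
i=30 'd': node 4→5
i=31 'c': node 5→6  ** P0@[26:31]
i=32 'a': node 6→25 ·f
i=33 'a': node 25→26  ** P6@[30:33]
i=34 'd': node 26→23 ·f  ** P5@[32:34]
i=35 'c': node 23→24 ·f
i=36 'b': node 24→8 ·f  ** P7@[35:36]
i=37 'b': node 8→1 ·f
i=38 'd': node 1→11
i=39 'a': node 11→20 ·f
i=40 'a': node 20→21  ** P4@[38:40]
i=41 'd': node 21→23 ·f  ** P5@[39:41]
i=42 'c': node 23→24 ·f
i=43 'b': node 24→8 ·f  ** P7@[42:43]
i=44 'd': node 8→11 ·f
i=45 'a': node 11→20 ·f
i=46 'a': node 20→21  ** P4@[44:46]
i=47 'a': node 21→22 ·f
i=48 'a': node 22→22 ·f
i=49 'b': node 22→14 ·f
i=50 'c': node 14→15
i=51 'b': node 15→8 ·f  ** P7@[50:51]

Result: [[5,5],[9,2],[11,7],[13,1],[13,7],[19,4],[23,5],[31,0],[33,6],[34,5],[36,7],[40,4],[41,5],[43,7],[46,4],[51,7]]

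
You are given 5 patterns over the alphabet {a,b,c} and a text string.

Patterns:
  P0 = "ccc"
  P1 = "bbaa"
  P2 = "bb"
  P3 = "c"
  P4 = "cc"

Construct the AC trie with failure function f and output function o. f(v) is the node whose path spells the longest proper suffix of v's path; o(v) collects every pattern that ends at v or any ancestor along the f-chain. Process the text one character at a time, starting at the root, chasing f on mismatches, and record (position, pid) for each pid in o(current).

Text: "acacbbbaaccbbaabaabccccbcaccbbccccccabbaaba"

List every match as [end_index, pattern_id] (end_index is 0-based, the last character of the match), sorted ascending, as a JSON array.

Construct AC machine:
Trie (insert patterns):
  n0 'ε': b→4 c→1
  n1 'c': c→2  [P3 ends]
  n2 'cc': c→3  [P4 ends]
  n3 'ccc': ·  [P0 ends]
  n4 'b': b→5
  n5 'bb': a→6  [P2 ends]
  n6 'bba': a→7
  n7 'bbaa': ·  [P1 ends]

BFS fail/out derivation:
  n1('c'): parent n0 fail=0; on 'c' 0 → fail=0;  out {3}∪∅={3}
  n4('b'): parent n0 fail=0; on 'b' 0 → fail=0;  out ∅∪∅=∅
  n2('cc'): parent n1 fail=0; on 'c' 0 → fail=1;  out {4}∪{3}={3,4}
  n5('bb'): parent n4 fail=0; on 'b' 0 → fail=4;  out {2}∪∅={2}
  n3('ccc'): parent n2 fail=1; on 'c' 1 → fail=2;  out {0}∪{3,4}={0,3,4}
  n6('bba'): parent n5 fail=4; on 'a' 4→0 → fail=0;  out ∅∪∅=∅
  n7('bbaa'): parent n6 fail=0; on 'a' 0 → fail=0;  out {1}∪∅={1}

Text stream:
pos 0 'a': at 0
pos 1 'c': at 1  emit P3@[1:1]
pos 2 'a': at 0 (fail-walked)
pos 3 'c': at 1  emit P3@[3:3]
pos 4 'b': at 4 (fail-walked)
pos 5 'b': at 5  emit P2@[4:5]
pos 6 'b': at 5 (fail-walked)  emit P2@[5:6]
pos 7 'a': at 6
pos 8 'a': at 7  emit P1@[5:8]
pos 9 'c': at 1 (fail-walked)  emit P3@[9:9]
pos 10 'c': at 2  emit P3@[10:10],P4@[9:10]
pos 11 'b': at 4 (fail-walked)
pos 12 'b': at 5  emit P2@[11:12]
pos 13 'a': at 6
pos 14 'a': at 7  emit P1@[11:14]
pos 15 'b': at 4 (fail-walked)
pos 16 'a': at 0 (fail-walked)
pos 17 'a': at 0
pos 18 'b': at 4
pos 19 'c': at 1 (fail-walked)  emit P3@[19:19]
pos 20 'c': at 2  emit P3@[20:20],P4@[19:20]
pos 21 'c': at 3  emit P0@[19:21],P3@[21:21],P4@[20:21]
pos 22 'c': at 3 (fail-walked)  emit P0@[20:22],P3@[22:22],P4@[21:22]
pos 23 'b': at 4 (fail-walked)
pos 24 'c': at 1 (fail-walked)  emit P3@[24:24]
pos 25 'a': at 0 (fail-walked)
pos 26 'c': at 1  emit P3@[26:26]
pos 27 'c': at 2  emit P3@[27:27],P4@[26:27]
pos 28 'b': at 4 (fail-walked)
pos 29 'b': at 5  emit P2@[28:29]
pos 30 'c': at 1 (fail-walked)  emit P3@[30:30]
pos 31 'c': at 2  emit P3@[31:31],P4@[30:31]
pos 32 'c': at 3  emit P0@[30:32],P3@[32:32],P4@[31:32]
pos 33 'c': at 3 (fail-walked)  emit P0@[31:33],P3@[33:33],P4@[32:33]
pos 34 'c': at 3 (fail-walked)  emit P0@[32:34],P3@[34:34],P4@[33:34]
pos 35 'c': at 3 (fail-walked)  emit P0@[33:35],P3@[35:35],P4@[34:35]
pos 36 'a': at 0 (fail-walked)
pos 37 'b': at 4
pos 38 'b': at 5  emit P2@[37:38]
pos 39 'a': at 6
pos 40 'a': at 7  emit P1@[37:40]
pos 41 'b': at 4 (fail-walked)
pos 42 'a': at 0 (fail-walked)

Matches: [[1,3],[3,3],[5,2],[6,2],[8,1],[9,3],[10,3],[10,4],[12,2],[14,1],[19,3],[20,3],[20,4],[21,0],[21,3],[21,4],[22,0],[22,3],[22,4],[24,3],[26,3],[27,3],[27,4],[29,2],[30,3],[31,3],[31,4],[32,0],[32,3],[32,4],[33,0],[33,3],[33,4],[34,0],[34,3],[34,4],[35,0],[35,3],[35,4],[38,2],[40,1]]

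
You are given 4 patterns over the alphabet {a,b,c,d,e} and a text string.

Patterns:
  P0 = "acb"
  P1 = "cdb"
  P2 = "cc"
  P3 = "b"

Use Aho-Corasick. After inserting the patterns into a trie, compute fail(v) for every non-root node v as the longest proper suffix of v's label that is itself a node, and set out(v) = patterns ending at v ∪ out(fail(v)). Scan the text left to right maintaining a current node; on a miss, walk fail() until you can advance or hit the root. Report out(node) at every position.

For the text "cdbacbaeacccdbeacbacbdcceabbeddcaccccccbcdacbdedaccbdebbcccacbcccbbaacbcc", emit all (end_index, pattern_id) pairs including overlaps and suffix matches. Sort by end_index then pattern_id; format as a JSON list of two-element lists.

Build automaton:
Trie nodes:
  0='ε' goto a→1 b→8 c→4
  1='a' goto c→2
  2='ac' goto b→3
  3='acb' goto ·  [P0 ends]
  4='c' goto c→7 d→5
  5='cd' goto b→6
  6='cdb' goto ·  [P1 ends]
  7='cc' goto ·  [P2 ends]
  8='b' goto ·  [P3 ends]

Failure links (BFS by depth):
  n1('a'): parent n0 fail=0; on 'a' 0 → fail=0;  out ∅∪∅=∅
  n4('c'): parent n0 fail=0; on 'c' 0 → fail=0;  out ∅∪∅=∅
  n8('b'): parent n0 fail=0; on 'b' 0 → fail=0;  out {3}∪∅={3}
  n2('ac'): parent n1 fail=0; on 'c' 0 → fail=4;  out ∅∪∅=∅
  n5('cd'): parent n4 fail=0; on 'd' 0 → fail=0;  out ∅∪∅=∅
  n7('cc'): parent n4 fail=0; on 'c' 0 → fail=4;  out {2}∪∅={2}
  n3('acb'): parent n2 fail=4; on 'b' 4→0 → fail=8;  out {0}∪{3}={0,3}
  n6('cdb'): parent n5 fail=0; on 'b' 0 → fail=8;  out {1}∪{3}={1,3}

Run:
pos 0 'c': at 4
pos 1 'd': at 5
pos 2 'b': at 6  emit P1@[0:2],P3@[2:2]
pos 3 'a': at 1 (via fail)
pos 4 'c': at 2
pos 5 'b': at 3  emit P0@[3:5],P3@[5:5]
pos 6 'a': at 1 (via fail)
pos 7 'e': at 0 (via fail)
pos 8 'a': at 1
pos 9 'c': at 2
pos 10 'c': at 7 (via fail)  emit P2@[9:10]
pos 11 'c': at 7 (via fail)  emit P2@[10:11]
pos 12 'd': at 5 (via fail)
pos 13 'b': at 6  emit P1@[11:13],P3@[13:13]
pos 14 'e': at 0 (via fail)
pos 15 'a': at 1
pos 16 'c': at 2
pos 17 'b': at 3  emit P0@[15:17],P3@[17:17]
pos 18 'a': at 1 (via fail)
pos 19 'c': at 2
pos 20 'b': at 3  emit P0@[18:20],P3@[20:20]
pos 21 'd': at 0 (via fail)
pos 22 'c': at 4
pos 23 'c': at 7  emit P2@[22:23]
pos 24 'e': at 0 (via fail)
pos 25 'a': at 1
pos 26 'b': at 8 (via fail)  emit P3@[26:26]
pos 27 'b': at 8 (via fail)  emit P3@[27:27]
pos 28 'e': at 0 (via fail)
pos 29 'd': at 0
pos 30 'd': at 0
pos 31 'c': at 4
pos 32 'a': at 1 (via fail)
pos 33 'c': at 2
pos 34 'c': at 7 (via fail)  emit P2@[33:34]
pos 35 'c': at 7 (via fail)  emit P2@[34:35]
pos 36 'c': at 7 (via fail)  emit P2@[35:36]
pos 37 'c': at 7 (via fail)  emit P2@[36:37]
pos 38 'c': at 7 (via fail)  emit P2@[37:38]
pos 39 'b': at 8 (via fail)  emit P3@[39:39]
pos 40 'c': at 4 (via fail)
pos 41 'd': at 5
pos 42 'a': at 1 (via fail)
pos 43 'c': at 2
pos 44 'b': at 3  emit P0@[42:44],P3@[44:44]
pos 45 'd': at 0 (via fail)
pos 46 'e': at 0
pos 47 'd': at 0
pos 48 'a': at 1
pos 49 'c': at 2
pos 50 'c': at 7 (via fail)  emit P2@[49:50]
pos 51 'b': at 8 (via fail)  emit P3@[51:51]
pos 52 'd': at 0 (via fail)
pos 53 'e': at 0
pos 54 'b': at 8  emit P3@[54:54]
pos 55 'b': at 8 (via fail)  emit P3@[55:55]
pos 56 'c': at 4 (via fail)
pos 57 'c': at 7  emit P2@[56:57]
pos 58 'c': at 7 (via fail)  emit P2@[57:58]
pos 59 'a': at 1 (via fail)
pos 60 'c': at 2
pos 61 'b': at 3  emit P0@[59:61],P3@[61:61]
pos 62 'c': at 4 (via fail)
pos 63 'c': at 7  emit P2@[62:63]
pos 64 'c': at 7 (via fail)  emit P2@[63:64]
pos 65 'b': at 8 (via fail)  emit P3@[65:65]
pos 66 'b': at 8 (via fail)  emit P3@[66:66]
pos 67 'a': at 1 (via fail)
pos 68 'a': at 1 (via fail)
pos 69 'c': at 2
pos 70 'b': at 3  emit P0@[68:70],P3@[70:70]
pos 71 'c': at 4 (via fail)
pos 72 'c': at 7  emit P2@[71:72]

All matches (sorted): [[2,1],[2,3],[5,0],[5,3],[10,2],[11,2],[13,1],[13,3],[17,0],[17,3],[20,0],[20,3],[23,2],[26,3],[27,3],[34,2],[35,2],[36,2],[37,2],[38,2],[39,3],[44,0],[44,3],[50,2],[51,3],[54,3],[55,3],[57,2],[58,2],[61,0],[61,3],[63,2],[64,2],[65,3],[66,3],[70,0],[70,3],[72,2]]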